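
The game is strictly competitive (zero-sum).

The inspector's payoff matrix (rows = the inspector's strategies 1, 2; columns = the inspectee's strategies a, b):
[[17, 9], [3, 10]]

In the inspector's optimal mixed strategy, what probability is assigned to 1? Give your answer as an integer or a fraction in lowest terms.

Row minima are 9 and 3, so the inspector's maximin is 9; column maxima are 17 and 10, so the inspectee's minimax is 10. These differ, so the equilibrium is in mixed strategies.
Let the inspector play 1 with probability p. The inspectee is indifferent when 17p + 3(1−p) = 9p + 10(1−p), giving p = 7/15.

7/15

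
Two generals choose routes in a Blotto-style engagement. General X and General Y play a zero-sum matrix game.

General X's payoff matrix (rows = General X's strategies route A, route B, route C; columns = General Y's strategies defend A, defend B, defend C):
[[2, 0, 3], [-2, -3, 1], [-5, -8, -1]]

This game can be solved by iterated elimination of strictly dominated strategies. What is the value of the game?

Column defend C is strictly dominated by defend A for General Y (2<3, -2<1, -5<-1); eliminate defend C.
Row route B is strictly dominated by row route A (2>-2, 0>-3); eliminate route B.
Row route C is strictly dominated by row route A (2>-5, 0>-8); eliminate route C.
Column defend A is strictly dominated by defend B for General Y (0<2); eliminate defend A.
Only (route A, defend B) remains, with payoff 0.

0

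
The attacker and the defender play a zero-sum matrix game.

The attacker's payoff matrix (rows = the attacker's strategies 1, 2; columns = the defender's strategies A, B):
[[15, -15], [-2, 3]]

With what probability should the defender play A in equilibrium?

Row minima are -15 and -2, so the attacker's maximin is -2; column maxima are 15 and 3, so the defender's minimax is 3. These differ, so the equilibrium is in mixed strategies.
Let the defender play A with probability q. The attacker is indifferent when 15q − 15(1−q) = −2q + 3(1−q), giving q = 18/35.

18/35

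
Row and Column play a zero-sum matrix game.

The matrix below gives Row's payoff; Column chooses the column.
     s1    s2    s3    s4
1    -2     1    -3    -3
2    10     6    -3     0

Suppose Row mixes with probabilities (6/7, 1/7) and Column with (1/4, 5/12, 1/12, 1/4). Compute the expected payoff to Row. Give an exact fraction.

Against (1/4, 5/12, 1/12, 1/4), each row's expected payoff is 1: -13/12; 2: 19/4.
Taking the (6/7, 1/7)-weighted average: (6/7)·(-13/12) + (1/7)·(19/4) = -1/4.

-1/4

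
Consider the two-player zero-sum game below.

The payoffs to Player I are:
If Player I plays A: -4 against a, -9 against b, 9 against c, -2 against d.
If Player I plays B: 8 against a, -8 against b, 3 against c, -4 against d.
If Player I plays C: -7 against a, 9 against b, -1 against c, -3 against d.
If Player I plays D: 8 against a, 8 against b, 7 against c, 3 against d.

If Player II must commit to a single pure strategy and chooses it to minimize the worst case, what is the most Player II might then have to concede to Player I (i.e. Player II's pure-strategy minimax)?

3

The worst case (largest entry) in each column is a: 8, b: 9, c: 9, d: 3.
The best (smallest) of these is 3.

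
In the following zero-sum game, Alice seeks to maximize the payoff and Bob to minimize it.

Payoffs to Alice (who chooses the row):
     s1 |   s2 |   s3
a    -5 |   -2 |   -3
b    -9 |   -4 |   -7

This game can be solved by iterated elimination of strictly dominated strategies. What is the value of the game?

-5

Column s2 is strictly dominated by s1 for Bob (-5<-2, -9<-4); eliminate s2.
Row b is strictly dominated by row a (-5>-9, -3>-7); eliminate b.
Column s3 is strictly dominated by s1 for Bob (-5<-3); eliminate s3.
Only (a, s1) remains, with payoff -5.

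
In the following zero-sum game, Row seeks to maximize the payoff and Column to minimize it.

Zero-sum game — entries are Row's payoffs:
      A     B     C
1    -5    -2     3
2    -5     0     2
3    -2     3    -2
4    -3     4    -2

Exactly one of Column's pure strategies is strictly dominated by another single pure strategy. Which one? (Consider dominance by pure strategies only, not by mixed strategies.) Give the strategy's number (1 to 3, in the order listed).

2

Column prefers columns that give Row less. Compare B with A: -5 < -2, -5 < 0, -2 < 3, -3 < 4.
So A strictly dominates B for Column; B is strictly dominated.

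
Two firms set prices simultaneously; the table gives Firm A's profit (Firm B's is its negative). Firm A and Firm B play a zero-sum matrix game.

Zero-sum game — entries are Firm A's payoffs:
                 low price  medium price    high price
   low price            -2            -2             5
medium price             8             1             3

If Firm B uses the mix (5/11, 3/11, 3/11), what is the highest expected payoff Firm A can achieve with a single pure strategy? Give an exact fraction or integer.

low price: (-2)·(5/11) + (-2)·(3/11) + (5)·(3/11) = -1/11.
medium price: (8)·(5/11) + (1)·(3/11) + (3)·(3/11) = 52/11.
The best pure response is medium price with expected payoff 52/11.

52/11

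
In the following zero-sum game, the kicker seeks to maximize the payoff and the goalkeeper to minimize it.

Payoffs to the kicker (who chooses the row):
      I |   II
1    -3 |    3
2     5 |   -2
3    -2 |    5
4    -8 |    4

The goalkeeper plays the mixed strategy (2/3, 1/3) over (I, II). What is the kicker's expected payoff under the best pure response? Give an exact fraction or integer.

8/3

1: (-3)·(2/3) + (3)·(1/3) = -1.
2: (5)·(2/3) + (-2)·(1/3) = 8/3.
3: (-2)·(2/3) + (5)·(1/3) = 1/3.
4: (-8)·(2/3) + (4)·(1/3) = -4.
The best pure response is 2 with expected payoff 8/3.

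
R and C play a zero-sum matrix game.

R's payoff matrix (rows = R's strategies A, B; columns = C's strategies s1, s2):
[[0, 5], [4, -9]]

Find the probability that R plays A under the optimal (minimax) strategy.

13/18

Row minima are 0 and -9, so R's maximin is 0; column maxima are 4 and 5, so C's minimax is 4. These differ, so the equilibrium is in mixed strategies.
Let R play A with probability p. C is indifferent when 4(1−p) = 5p − 9(1−p), giving p = 13/18.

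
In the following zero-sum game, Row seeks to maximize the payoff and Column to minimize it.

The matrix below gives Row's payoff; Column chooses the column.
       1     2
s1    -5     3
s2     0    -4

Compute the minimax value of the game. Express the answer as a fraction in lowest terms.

-5/3

Row minima are -5 and -4, so Row's maximin is -4; column maxima are 0 and 3, so Column's minimax is 0. These differ, so the equilibrium is in mixed strategies.
Let Row play s1 with probability p. Column is indifferent when −5p = 3p − 4(1−p), giving p = 1/3.
Let Column play 1 with probability q. Row is indifferent when −5q + 3(1−q) = −4(1−q), giving q = 7/12.
The value is -5·(7/12) + (3)·(5/12) = -5/3.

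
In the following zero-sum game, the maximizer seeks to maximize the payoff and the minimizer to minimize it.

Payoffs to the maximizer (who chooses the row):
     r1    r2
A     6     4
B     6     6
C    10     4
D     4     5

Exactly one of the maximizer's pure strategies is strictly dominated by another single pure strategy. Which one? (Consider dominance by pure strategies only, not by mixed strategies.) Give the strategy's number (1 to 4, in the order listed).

Compare D with B: 6 > 4, 6 > 5.
So B strictly dominates D for the maximizer; D is strictly dominated.

4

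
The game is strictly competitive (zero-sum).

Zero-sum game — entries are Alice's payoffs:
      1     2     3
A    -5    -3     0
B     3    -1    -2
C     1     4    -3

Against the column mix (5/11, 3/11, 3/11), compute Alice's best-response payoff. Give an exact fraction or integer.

A: (-5)·(5/11) + (-3)·(3/11) + (0)·(3/11) = -34/11.
B: (3)·(5/11) + (-1)·(3/11) + (-2)·(3/11) = 6/11.
C: (1)·(5/11) + (4)·(3/11) + (-3)·(3/11) = 8/11.
The best pure response is C with expected payoff 8/11.

8/11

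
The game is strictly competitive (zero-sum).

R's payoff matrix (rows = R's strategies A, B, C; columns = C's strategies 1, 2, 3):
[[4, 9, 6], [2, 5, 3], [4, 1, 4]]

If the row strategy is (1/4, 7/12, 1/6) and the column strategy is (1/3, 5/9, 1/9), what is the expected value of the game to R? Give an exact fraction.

469/108

Against (1/3, 5/9, 1/9), each row's expected payoff is A: 7; B: 34/9; C: 7/3.
Taking the (1/4, 7/12, 1/6)-weighted average: (1/4)·(7) + (7/12)·(34/9) + (1/6)·(7/3) = 469/108.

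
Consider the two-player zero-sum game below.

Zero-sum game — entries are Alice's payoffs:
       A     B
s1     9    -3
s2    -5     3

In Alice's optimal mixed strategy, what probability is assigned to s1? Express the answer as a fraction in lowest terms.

Row minima are -3 and -5, so Alice's maximin is -3; column maxima are 9 and 3, so Bob's minimax is 3. These differ, so the equilibrium is in mixed strategies.
Let Alice play s1 with probability p. Bob is indifferent when 9p − 5(1−p) = −3p + 3(1−p), giving p = 2/5.

2/5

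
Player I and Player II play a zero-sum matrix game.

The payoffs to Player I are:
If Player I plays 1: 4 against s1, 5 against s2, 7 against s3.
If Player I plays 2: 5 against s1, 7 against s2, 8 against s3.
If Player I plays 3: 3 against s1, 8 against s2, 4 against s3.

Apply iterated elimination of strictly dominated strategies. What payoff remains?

5

Column s3 is strictly dominated by s1 for Player II (4<7, 5<8, 3<4); eliminate s3.
Row 1 is strictly dominated by row 2 (5>4, 7>5); eliminate 1.
Column s2 is strictly dominated by s1 for Player II (5<7, 3<8); eliminate s2.
Row 3 is strictly dominated by row 2 (5>3); eliminate 3.
Only (2, s1) remains, with payoff 5.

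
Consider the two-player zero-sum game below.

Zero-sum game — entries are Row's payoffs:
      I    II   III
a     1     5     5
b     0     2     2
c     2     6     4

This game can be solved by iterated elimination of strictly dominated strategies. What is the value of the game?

Row b is strictly dominated by row a (1>0, 5>2, 5>2); eliminate b.
Column II is strictly dominated by I for Column (1<5, 2<6); eliminate II.
Column III is strictly dominated by I for Column (1<5, 2<4); eliminate III.
Row a is strictly dominated by row c (2>1); eliminate a.
Only (c, I) remains, with payoff 2.

2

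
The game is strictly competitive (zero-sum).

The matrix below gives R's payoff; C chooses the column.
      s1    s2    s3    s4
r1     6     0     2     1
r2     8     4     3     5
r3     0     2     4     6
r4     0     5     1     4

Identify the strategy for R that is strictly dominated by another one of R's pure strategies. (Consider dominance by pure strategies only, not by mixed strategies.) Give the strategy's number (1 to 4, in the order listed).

1

Compare r1 with r2: 8 > 6, 4 > 0, 3 > 2, 5 > 1.
So r2 strictly dominates r1 for R; r1 is strictly dominated.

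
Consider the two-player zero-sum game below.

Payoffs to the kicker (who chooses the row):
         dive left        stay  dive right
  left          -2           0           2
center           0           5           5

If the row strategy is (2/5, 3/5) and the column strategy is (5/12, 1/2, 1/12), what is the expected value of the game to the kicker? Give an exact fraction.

Against (5/12, 1/2, 1/12), each row's expected payoff is left: -2/3; center: 35/12.
Taking the (2/5, 3/5)-weighted average: (2/5)·(-2/3) + (3/5)·(35/12) = 89/60.

89/60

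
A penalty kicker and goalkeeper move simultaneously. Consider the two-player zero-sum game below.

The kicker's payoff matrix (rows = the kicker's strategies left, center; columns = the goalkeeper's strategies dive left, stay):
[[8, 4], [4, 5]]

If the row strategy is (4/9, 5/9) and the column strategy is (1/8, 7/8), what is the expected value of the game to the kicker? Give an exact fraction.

Against (1/8, 7/8), each row's expected payoff is left: 9/2; center: 39/8.
Taking the (4/9, 5/9)-weighted average: (4/9)·(9/2) + (5/9)·(39/8) = 113/24.

113/24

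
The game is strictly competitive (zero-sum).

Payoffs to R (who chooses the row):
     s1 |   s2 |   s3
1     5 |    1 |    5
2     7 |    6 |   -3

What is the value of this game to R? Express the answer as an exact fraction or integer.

33/13

Column s1 is strictly dominated by s2 for C (it gives R more in every row).
The remaining 2×2 game on (1, 2) × (s2, s3) has no saddle point. Let R play 1 with probability p; indifference gives p + 6(1−p) = 5p − 3(1−p), so p = 9/13.
Similarly C's optimal q on s2 is 8/13, and the value is 1·(8/13) + (5)·(5/13) = 33/13.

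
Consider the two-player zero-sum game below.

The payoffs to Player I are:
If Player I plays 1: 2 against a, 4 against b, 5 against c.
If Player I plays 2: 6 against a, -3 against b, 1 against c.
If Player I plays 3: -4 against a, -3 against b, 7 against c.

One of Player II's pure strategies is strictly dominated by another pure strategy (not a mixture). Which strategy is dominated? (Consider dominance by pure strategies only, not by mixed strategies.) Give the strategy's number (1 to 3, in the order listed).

3

Player II prefers columns that give Player I less. Compare c with b: 4 < 5, -3 < 1, -3 < 7.
So b strictly dominates c for Player II; c is strictly dominated.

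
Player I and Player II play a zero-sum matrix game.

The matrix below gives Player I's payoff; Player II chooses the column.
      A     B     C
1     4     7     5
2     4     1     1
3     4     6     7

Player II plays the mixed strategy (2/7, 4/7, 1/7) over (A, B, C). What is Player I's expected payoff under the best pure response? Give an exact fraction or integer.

41/7

1: (4)·(2/7) + (7)·(4/7) + (5)·(1/7) = 41/7.
2: (4)·(2/7) + (1)·(4/7) + (1)·(1/7) = 13/7.
3: (4)·(2/7) + (6)·(4/7) + (7)·(1/7) = 39/7.
The best pure response is 1 with expected payoff 41/7.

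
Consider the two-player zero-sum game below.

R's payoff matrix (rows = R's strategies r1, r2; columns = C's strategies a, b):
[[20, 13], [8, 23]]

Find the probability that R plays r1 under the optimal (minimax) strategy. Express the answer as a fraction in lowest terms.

Row minima are 13 and 8, so R's maximin is 13; column maxima are 20 and 23, so C's minimax is 20. These differ, so the equilibrium is in mixed strategies.
Let R play r1 with probability p. C is indifferent when 20p + 8(1−p) = 13p + 23(1−p), giving p = 15/22.

15/22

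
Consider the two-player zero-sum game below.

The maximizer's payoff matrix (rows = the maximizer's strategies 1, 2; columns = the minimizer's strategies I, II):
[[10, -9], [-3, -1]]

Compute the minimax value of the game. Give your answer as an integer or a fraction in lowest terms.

Row minima are -9 and -3, so the maximizer's maximin is -3; column maxima are 10 and -1, so the minimizer's minimax is -1. These differ, so the equilibrium is in mixed strategies.
Let the maximizer play 1 with probability p. The minimizer is indifferent when 10p − 3(1−p) = −9p − (1−p), giving p = 2/21.
Let the minimizer play I with probability q. The maximizer is indifferent when 10q − 9(1−q) = −3q − (1−q), giving q = 8/21.
The value is 10·(8/21) + (-9)·(13/21) = -37/21.

-37/21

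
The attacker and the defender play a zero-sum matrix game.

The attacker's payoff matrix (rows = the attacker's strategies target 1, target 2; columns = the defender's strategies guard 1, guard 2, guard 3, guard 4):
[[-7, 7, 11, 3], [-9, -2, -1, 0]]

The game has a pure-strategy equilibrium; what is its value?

Row minima: -7, -9 → the attacker's maximin is -7.
Column maxima: -7, 7, 11, 3 → the defender's minimax is -7.
They coincide at (target 1, guard 1), so the value is -7.

-7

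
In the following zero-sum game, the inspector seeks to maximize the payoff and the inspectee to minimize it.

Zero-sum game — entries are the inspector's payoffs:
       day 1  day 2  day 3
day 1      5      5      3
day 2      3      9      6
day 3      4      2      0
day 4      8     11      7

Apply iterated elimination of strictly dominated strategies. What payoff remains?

7

Column day 2 is strictly dominated by day 3 for the inspectee (3<5, 6<9, 0<2, 7<11); eliminate day 2.
Row day 3 is strictly dominated by row day 1 (5>4, 3>0); eliminate day 3.
Row day 2 is strictly dominated by row day 4 (8>3, 7>6); eliminate day 2.
Column day 1 is strictly dominated by day 3 for the inspectee (3<5, 7<8); eliminate day 1.
Row day 1 is strictly dominated by row day 4 (7>3); eliminate day 1.
Only (day 4, day 3) remains, with payoff 7.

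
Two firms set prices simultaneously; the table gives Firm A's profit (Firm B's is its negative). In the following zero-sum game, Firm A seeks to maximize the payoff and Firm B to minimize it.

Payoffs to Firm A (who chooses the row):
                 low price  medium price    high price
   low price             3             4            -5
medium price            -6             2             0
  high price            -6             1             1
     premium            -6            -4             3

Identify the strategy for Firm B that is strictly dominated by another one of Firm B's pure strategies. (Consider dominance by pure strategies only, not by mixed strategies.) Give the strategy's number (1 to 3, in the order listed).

Firm B prefers columns that give Firm A less. Compare medium price with low price: 3 < 4, -6 < 2, -6 < 1, -6 < -4.
So low price strictly dominates medium price for Firm B; medium price is strictly dominated.

2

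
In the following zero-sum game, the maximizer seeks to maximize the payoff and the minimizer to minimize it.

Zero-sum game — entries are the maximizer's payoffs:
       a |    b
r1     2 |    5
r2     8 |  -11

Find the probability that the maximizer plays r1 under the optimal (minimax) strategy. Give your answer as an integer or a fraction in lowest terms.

19/22

Row minima are 2 and -11, so the maximizer's maximin is 2; column maxima are 8 and 5, so the minimizer's minimax is 5. These differ, so the equilibrium is in mixed strategies.
Let the maximizer play r1 with probability p. The minimizer is indifferent when 2p + 8(1−p) = 5p − 11(1−p), giving p = 19/22.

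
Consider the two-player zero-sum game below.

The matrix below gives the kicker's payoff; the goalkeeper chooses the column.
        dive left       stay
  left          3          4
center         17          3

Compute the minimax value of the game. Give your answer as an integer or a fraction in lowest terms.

59/15

Row minima are 3 and 3, so the kicker's maximin is 3; column maxima are 17 and 4, so the goalkeeper's minimax is 4. These differ, so the equilibrium is in mixed strategies.
Let the kicker play left with probability p. The goalkeeper is indifferent when 3p + 17(1−p) = 4p + 3(1−p), giving p = 14/15.
Let the goalkeeper play dive left with probability q. The kicker is indifferent when 3q + 4(1−q) = 17q + 3(1−q), giving q = 1/15.
The value is 3·(1/15) + (4)·(14/15) = 59/15.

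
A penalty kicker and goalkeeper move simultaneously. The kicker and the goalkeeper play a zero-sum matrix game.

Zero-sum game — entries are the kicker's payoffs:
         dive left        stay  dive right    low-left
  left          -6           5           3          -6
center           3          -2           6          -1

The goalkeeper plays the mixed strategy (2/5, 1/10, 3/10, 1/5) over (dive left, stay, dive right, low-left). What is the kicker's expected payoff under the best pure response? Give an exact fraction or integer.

13/5

left: (-6)·(2/5) + (5)·(1/10) + (3)·(3/10) + (-6)·(1/5) = -11/5.
center: (3)·(2/5) + (-2)·(1/10) + (6)·(3/10) + (-1)·(1/5) = 13/5.
The best pure response is center with expected payoff 13/5.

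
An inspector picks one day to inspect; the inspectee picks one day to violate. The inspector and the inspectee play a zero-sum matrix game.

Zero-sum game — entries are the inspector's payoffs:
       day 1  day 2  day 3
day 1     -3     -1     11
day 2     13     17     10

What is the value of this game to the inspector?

173/17

Column day 2 is strictly dominated by day 1 for the inspectee (it gives the inspector more in every row).
The remaining 2×2 game on (day 1, day 2) × (day 1, day 3) has no saddle point. Let the inspector play day 1 with probability p; indifference gives −3p + 13(1−p) = 11p + 10(1−p), so p = 3/17.
Similarly the inspectee's optimal q on day 1 is 1/17, and the value is -3·(1/17) + (11)·(16/17) = 173/17.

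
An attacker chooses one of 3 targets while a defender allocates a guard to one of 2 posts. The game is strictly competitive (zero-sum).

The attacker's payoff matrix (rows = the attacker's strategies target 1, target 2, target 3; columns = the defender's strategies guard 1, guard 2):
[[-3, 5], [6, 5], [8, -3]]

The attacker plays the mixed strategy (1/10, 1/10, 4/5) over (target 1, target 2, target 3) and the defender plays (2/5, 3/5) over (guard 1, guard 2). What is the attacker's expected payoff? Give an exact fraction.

Against (2/5, 3/5), each row's expected payoff is target 1: 9/5; target 2: 27/5; target 3: 7/5.
Taking the (1/10, 1/10, 4/5)-weighted average: (1/10)·(9/5) + (1/10)·(27/5) + (4/5)·(7/5) = 46/25.

46/25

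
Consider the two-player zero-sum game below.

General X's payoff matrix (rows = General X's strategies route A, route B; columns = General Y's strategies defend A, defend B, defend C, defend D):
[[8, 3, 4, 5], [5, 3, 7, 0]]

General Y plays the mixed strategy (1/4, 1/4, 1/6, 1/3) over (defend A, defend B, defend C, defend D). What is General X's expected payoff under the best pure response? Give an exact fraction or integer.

61/12

route A: (8)·(1/4) + (3)·(1/4) + (4)·(1/6) + (5)·(1/3) = 61/12.
route B: (5)·(1/4) + (3)·(1/4) + (7)·(1/6) + (0)·(1/3) = 19/6.
The best pure response is route A with expected payoff 61/12.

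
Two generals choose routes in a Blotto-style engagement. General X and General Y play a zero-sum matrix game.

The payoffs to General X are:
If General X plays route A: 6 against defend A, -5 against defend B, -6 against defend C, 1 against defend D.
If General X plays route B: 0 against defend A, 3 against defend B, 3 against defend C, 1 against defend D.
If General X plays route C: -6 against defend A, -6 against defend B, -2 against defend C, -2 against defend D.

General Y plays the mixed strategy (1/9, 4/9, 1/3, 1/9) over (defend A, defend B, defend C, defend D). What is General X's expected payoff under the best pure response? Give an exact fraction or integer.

route A: (6)·(1/9) + (-5)·(4/9) + (-6)·(1/3) + (1)·(1/9) = -31/9.
route B: (0)·(1/9) + (3)·(4/9) + (3)·(1/3) + (1)·(1/9) = 22/9.
route C: (-6)·(1/9) + (-6)·(4/9) + (-2)·(1/3) + (-2)·(1/9) = -38/9.
The best pure response is route B with expected payoff 22/9.

22/9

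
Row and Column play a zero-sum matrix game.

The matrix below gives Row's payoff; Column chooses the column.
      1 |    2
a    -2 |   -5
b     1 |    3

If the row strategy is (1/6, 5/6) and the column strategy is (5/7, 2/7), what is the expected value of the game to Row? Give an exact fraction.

Against (5/7, 2/7), each row's expected payoff is a: -20/7; b: 11/7.
Taking the (1/6, 5/6)-weighted average: (1/6)·(-20/7) + (5/6)·(11/7) = 5/6.

5/6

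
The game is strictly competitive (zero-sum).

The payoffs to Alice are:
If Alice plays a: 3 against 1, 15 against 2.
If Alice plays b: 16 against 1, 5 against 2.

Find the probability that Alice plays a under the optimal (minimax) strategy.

11/23

Row minima are 3 and 5, so Alice's maximin is 5; column maxima are 16 and 15, so Bob's minimax is 15. These differ, so the equilibrium is in mixed strategies.
Let Alice play a with probability p. Bob is indifferent when 3p + 16(1−p) = 15p + 5(1−p), giving p = 11/23.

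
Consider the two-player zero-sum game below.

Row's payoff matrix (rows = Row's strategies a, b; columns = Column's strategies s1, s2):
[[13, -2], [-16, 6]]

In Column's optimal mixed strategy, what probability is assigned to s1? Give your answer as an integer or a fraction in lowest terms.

8/37

Row minima are -2 and -16, so Row's maximin is -2; column maxima are 13 and 6, so Column's minimax is 6. These differ, so the equilibrium is in mixed strategies.
Let Column play s1 with probability q. Row is indifferent when 13q − 2(1−q) = −16q + 6(1−q), giving q = 8/37.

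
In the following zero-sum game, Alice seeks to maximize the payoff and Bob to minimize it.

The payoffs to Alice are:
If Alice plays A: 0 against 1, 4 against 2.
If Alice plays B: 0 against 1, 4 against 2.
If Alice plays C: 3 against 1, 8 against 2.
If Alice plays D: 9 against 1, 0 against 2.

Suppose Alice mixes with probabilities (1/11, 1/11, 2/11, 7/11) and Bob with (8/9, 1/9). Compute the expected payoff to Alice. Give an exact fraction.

Against (8/9, 1/9), each row's expected payoff is A: 4/9; B: 4/9; C: 32/9; D: 8.
Taking the (1/11, 1/11, 2/11, 7/11)-weighted average: (1/11)·(4/9) + (1/11)·(4/9) + (2/11)·(32/9) + (7/11)·(8) = 64/11.

64/11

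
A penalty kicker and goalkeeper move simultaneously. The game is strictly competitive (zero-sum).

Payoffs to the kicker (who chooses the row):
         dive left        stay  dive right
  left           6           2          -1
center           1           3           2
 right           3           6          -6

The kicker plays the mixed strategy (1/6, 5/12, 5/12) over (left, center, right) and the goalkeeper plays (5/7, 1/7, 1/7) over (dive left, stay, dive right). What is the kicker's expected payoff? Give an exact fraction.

Against (5/7, 1/7, 1/7), each row's expected payoff is left: 31/7; center: 10/7; right: 15/7.
Taking the (1/6, 5/12, 5/12)-weighted average: (1/6)·(31/7) + (5/12)·(10/7) + (5/12)·(15/7) = 187/84.

187/84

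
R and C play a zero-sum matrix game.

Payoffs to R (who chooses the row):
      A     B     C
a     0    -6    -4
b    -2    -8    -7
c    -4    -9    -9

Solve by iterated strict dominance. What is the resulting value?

-6

Row b is strictly dominated by row a (0>-2, -6>-8, -4>-7); eliminate b.
Row c is strictly dominated by row a (0>-4, -6>-9, -4>-9); eliminate c.
Column C is strictly dominated by B for C (-6<-4); eliminate C.
Column A is strictly dominated by B for C (-6<0); eliminate A.
Only (a, B) remains, with payoff -6.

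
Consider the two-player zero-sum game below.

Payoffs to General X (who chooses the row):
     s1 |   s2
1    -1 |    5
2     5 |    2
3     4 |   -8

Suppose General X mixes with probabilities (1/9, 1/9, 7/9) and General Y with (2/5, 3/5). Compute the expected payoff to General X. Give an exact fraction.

Against (2/5, 3/5), each row's expected payoff is 1: 13/5; 2: 16/5; 3: -16/5.
Taking the (1/9, 1/9, 7/9)-weighted average: (1/9)·(13/5) + (1/9)·(16/5) + (7/9)·(-16/5) = -83/45.

-83/45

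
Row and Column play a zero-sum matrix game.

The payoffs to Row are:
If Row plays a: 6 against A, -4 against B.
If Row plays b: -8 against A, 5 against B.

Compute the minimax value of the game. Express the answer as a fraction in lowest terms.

-2/23

Row minima are -4 and -8, so Row's maximin is -4; column maxima are 6 and 5, so Column's minimax is 5. These differ, so the equilibrium is in mixed strategies.
Let Row play a with probability p. Column is indifferent when 6p − 8(1−p) = −4p + 5(1−p), giving p = 13/23.
Let Column play A with probability q. Row is indifferent when 6q − 4(1−q) = −8q + 5(1−q), giving q = 9/23.
The value is 6·(9/23) + (-4)·(14/23) = -2/23.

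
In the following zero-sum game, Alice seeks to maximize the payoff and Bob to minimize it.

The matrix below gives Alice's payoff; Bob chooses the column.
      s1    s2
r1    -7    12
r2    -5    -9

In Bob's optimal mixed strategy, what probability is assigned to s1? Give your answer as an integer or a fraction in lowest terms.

Row minima are -7 and -9, so Alice's maximin is -7; column maxima are -5 and 12, so Bob's minimax is -5. These differ, so the equilibrium is in mixed strategies.
Let Bob play s1 with probability q. Alice is indifferent when −7q + 12(1−q) = −5q − 9(1−q), giving q = 21/23.

21/23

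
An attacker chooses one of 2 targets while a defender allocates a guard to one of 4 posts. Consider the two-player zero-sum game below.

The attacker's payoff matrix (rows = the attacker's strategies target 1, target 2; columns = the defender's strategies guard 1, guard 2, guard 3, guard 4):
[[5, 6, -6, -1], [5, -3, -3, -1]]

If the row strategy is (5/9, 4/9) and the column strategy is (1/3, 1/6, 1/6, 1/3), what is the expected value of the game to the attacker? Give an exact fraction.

Against (1/3, 1/6, 1/6, 1/3), each row's expected payoff is target 1: 4/3; target 2: 1/3.
Taking the (5/9, 4/9)-weighted average: (5/9)·(4/3) + (4/9)·(1/3) = 8/9.

8/9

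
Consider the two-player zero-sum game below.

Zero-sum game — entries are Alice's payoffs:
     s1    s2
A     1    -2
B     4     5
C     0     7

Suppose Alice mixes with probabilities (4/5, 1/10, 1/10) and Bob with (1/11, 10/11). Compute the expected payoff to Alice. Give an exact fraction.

Against (1/11, 10/11), each row's expected payoff is A: -19/11; B: 54/11; C: 70/11.
Taking the (4/5, 1/10, 1/10)-weighted average: (4/5)·(-19/11) + (1/10)·(54/11) + (1/10)·(70/11) = -14/55.

-14/55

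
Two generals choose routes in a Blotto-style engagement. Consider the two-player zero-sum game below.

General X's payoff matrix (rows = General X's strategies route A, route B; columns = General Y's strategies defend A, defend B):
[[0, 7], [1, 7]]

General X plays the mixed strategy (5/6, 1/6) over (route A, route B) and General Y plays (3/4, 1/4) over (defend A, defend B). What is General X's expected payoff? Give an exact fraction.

15/8

Against (3/4, 1/4), each row's expected payoff is route A: 7/4; route B: 5/2.
Taking the (5/6, 1/6)-weighted average: (5/6)·(7/4) + (1/6)·(5/2) = 15/8.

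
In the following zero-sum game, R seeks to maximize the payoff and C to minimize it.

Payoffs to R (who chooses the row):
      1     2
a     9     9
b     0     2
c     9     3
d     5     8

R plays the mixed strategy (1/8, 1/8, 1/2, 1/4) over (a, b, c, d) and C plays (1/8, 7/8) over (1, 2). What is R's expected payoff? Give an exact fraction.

41/8

Against (1/8, 7/8), each row's expected payoff is a: 9; b: 7/4; c: 15/4; d: 61/8.
Taking the (1/8, 1/8, 1/2, 1/4)-weighted average: (1/8)·(9) + (1/8)·(7/4) + (1/2)·(15/4) + (1/4)·(61/8) = 41/8.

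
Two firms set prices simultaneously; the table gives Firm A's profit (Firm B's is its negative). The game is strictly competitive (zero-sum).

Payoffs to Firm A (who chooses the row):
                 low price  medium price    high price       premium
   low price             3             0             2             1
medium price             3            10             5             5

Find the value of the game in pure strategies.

Row minima: 0, 3 → Firm A's maximin is 3.
Column maxima: 3, 10, 5, 5 → Firm B's minimax is 3.
They coincide at (medium price, low price), so the value is 3.

3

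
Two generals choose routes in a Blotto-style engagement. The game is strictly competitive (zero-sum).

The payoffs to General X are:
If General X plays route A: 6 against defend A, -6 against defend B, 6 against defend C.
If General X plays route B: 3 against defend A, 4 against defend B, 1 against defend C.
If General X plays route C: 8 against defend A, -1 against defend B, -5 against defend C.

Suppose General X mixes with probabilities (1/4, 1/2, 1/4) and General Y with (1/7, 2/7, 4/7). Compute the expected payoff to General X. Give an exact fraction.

17/14

Against (1/7, 2/7, 4/7), each row's expected payoff is route A: 18/7; route B: 15/7; route C: -2.
Taking the (1/4, 1/2, 1/4)-weighted average: (1/4)·(18/7) + (1/2)·(15/7) + (1/4)·(-2) = 17/14.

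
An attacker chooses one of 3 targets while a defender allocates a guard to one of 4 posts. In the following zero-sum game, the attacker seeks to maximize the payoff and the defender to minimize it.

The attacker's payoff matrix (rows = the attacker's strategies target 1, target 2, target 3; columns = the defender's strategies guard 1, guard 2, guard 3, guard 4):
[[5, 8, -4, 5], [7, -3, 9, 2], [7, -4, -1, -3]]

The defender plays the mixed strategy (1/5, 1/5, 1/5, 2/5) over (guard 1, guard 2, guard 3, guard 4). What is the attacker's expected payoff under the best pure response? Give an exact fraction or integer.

19/5

target 1: (5)·(1/5) + (8)·(1/5) + (-4)·(1/5) + (5)·(2/5) = 19/5.
target 2: (7)·(1/5) + (-3)·(1/5) + (9)·(1/5) + (2)·(2/5) = 17/5.
target 3: (7)·(1/5) + (-4)·(1/5) + (-1)·(1/5) + (-3)·(2/5) = -4/5.
The best pure response is target 1 with expected payoff 19/5.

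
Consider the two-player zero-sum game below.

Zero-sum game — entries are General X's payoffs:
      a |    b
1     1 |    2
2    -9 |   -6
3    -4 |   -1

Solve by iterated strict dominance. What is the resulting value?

Column b is strictly dominated by a for General Y (1<2, -9<-6, -4<-1); eliminate b.
Row 2 is strictly dominated by row 1 (1>-9); eliminate 2.
Row 3 is strictly dominated by row 1 (1>-4); eliminate 3.
Only (1, a) remains, with payoff 1.

1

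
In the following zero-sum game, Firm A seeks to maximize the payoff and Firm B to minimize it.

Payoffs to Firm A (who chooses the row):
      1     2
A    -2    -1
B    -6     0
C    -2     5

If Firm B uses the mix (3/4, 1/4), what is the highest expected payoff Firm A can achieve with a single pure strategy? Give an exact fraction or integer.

A: (-2)·(3/4) + (-1)·(1/4) = -7/4.
B: (-6)·(3/4) + (0)·(1/4) = -9/2.
C: (-2)·(3/4) + (5)·(1/4) = -1/4.
The best pure response is C with expected payoff -1/4.

-1/4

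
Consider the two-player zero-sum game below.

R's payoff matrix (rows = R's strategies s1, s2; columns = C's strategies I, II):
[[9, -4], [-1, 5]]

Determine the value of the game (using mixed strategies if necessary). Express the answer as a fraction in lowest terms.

Row minima are -4 and -1, so R's maximin is -1; column maxima are 9 and 5, so C's minimax is 5. These differ, so the equilibrium is in mixed strategies.
Let R play s1 with probability p. C is indifferent when 9p − (1−p) = −4p + 5(1−p), giving p = 6/19.
Let C play I with probability q. R is indifferent when 9q − 4(1−q) = −q + 5(1−q), giving q = 9/19.
The value is 9·(9/19) + (-4)·(10/19) = 41/19.

41/19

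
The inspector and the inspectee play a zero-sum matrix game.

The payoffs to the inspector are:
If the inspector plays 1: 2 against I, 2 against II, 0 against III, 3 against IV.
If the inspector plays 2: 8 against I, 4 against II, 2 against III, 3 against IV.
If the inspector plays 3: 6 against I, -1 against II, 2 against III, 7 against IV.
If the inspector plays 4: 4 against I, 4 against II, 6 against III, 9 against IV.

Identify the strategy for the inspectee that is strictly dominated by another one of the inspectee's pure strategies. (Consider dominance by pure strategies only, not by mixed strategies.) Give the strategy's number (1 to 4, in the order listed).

4

The inspectee prefers columns that give the inspector less. Compare IV with III: 0 < 3, 2 < 3, 2 < 7, 6 < 9.
So III strictly dominates IV for the inspectee; IV is strictly dominated.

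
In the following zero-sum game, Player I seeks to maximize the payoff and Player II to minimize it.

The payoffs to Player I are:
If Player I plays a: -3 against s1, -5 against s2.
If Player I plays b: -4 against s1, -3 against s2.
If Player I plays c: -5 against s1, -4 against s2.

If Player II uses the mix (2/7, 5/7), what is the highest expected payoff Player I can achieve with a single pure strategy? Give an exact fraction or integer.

-23/7

a: (-3)·(2/7) + (-5)·(5/7) = -31/7.
b: (-4)·(2/7) + (-3)·(5/7) = -23/7.
c: (-5)·(2/7) + (-4)·(5/7) = -30/7.
The best pure response is b with expected payoff -23/7.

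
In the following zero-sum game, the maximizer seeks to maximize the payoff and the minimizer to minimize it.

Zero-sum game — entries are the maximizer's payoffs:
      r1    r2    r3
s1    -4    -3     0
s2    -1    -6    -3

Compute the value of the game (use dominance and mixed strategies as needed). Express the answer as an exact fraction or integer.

-7/2

Column r3 is strictly dominated by r2 for the minimizer (it gives the maximizer more in every row).
The remaining 2×2 game on (s1, s2) × (r1, r2) has no saddle point. Let the maximizer play s1 with probability p; indifference gives −4p − (1−p) = −3p − 6(1−p), so p = 5/6.
Similarly the minimizer's optimal q on r1 is 1/2, and the value is -4·(1/2) + (-3)·(1/2) = -7/2.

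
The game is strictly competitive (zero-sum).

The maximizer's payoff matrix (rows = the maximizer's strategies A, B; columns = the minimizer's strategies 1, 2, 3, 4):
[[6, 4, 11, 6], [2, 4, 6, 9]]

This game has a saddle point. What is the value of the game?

Row minima: 4, 2 → the maximizer's maximin is 4.
Column maxima: 6, 4, 11, 9 → the minimizer's minimax is 4.
They coincide at (A, 2), so the value is 4.

4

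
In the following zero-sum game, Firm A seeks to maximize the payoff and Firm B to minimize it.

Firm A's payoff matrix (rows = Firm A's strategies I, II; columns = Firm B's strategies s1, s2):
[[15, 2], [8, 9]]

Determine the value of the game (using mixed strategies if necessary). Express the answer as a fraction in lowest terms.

17/2

Row minima are 2 and 8, so Firm A's maximin is 8; column maxima are 15 and 9, so Firm B's minimax is 9. These differ, so the equilibrium is in mixed strategies.
Let Firm A play I with probability p. Firm B is indifferent when 15p + 8(1−p) = 2p + 9(1−p), giving p = 1/14.
Let Firm B play s1 with probability q. Firm A is indifferent when 15q + 2(1−q) = 8q + 9(1−q), giving q = 1/2.
The value is 15·(1/2) + (2)·(1/2) = 17/2.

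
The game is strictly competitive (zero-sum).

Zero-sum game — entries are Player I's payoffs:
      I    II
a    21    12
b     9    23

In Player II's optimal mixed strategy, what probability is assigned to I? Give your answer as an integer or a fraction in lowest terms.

11/23

Row minima are 12 and 9, so Player I's maximin is 12; column maxima are 21 and 23, so Player II's minimax is 21. These differ, so the equilibrium is in mixed strategies.
Let Player II play I with probability q. Player I is indifferent when 21q + 12(1−q) = 9q + 23(1−q), giving q = 11/23.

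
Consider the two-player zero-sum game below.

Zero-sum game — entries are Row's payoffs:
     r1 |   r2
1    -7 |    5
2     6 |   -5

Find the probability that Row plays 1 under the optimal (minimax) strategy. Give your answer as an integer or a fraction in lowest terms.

Row minima are -7 and -5, so Row's maximin is -5; column maxima are 6 and 5, so Column's minimax is 5. These differ, so the equilibrium is in mixed strategies.
Let Row play 1 with probability p. Column is indifferent when −7p + 6(1−p) = 5p − 5(1−p), giving p = 11/23.

11/23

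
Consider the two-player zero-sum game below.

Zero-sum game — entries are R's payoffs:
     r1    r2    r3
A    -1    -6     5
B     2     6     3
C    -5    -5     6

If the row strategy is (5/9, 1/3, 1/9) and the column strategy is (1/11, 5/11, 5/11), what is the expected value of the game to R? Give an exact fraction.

Against (1/11, 5/11, 5/11), each row's expected payoff is A: -6/11; B: 47/11; C: 0.
Taking the (5/9, 1/3, 1/9)-weighted average: (5/9)·(-6/11) + (1/3)·(47/11) + (1/9)·(0) = 37/33.

37/33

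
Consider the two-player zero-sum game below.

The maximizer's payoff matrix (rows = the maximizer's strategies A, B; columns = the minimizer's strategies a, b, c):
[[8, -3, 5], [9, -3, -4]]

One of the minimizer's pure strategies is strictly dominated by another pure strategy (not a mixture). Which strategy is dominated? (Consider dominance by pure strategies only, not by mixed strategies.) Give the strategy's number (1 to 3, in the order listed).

1

The minimizer prefers columns that give the maximizer less. Compare a with b: -3 < 8, -3 < 9.
So b strictly dominates a for the minimizer; a is strictly dominated.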